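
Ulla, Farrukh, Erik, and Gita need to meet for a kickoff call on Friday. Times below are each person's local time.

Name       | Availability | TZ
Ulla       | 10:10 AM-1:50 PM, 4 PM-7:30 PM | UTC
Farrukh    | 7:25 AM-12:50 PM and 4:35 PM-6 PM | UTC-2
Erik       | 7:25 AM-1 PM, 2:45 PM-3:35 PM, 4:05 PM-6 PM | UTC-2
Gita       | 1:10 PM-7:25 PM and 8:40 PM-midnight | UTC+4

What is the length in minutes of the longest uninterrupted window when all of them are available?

Ulla in UTC: 10:10-13:50, 16:00-19:30.
Farrukh in UTC: 09:25-14:50, 18:35-20:00 (add 2h to convert from UTC-2).
Erik in UTC: 09:25-15:00, 16:45-17:35, 18:05-20:00 (add 2h to convert from UTC-2).
Gita in UTC: 09:10-15:25, 16:40-20:00 (subtract 4h to convert from UTC+4).
Ulla ∩ Farrukh: 10:10-13:50, 18:35-19:30.
Ulla ∩ Farrukh ∩ Erik: 10:10-13:50, 18:35-19:30.
Ulla ∩ Farrukh ∩ Erik ∩ Gita: 10:10-13:50, 18:35-19:30.
The longest is 10:10-13:50 at 220 minutes.

220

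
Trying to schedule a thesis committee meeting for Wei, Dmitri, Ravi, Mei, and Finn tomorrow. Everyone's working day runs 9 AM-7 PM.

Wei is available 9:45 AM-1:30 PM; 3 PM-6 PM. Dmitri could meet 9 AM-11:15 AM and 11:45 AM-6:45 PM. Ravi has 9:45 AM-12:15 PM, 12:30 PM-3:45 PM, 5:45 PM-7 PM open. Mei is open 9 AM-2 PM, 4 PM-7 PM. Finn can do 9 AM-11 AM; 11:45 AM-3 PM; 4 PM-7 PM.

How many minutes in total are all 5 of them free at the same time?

180

Wei ∩ Dmitri: 09:45-11:15, 11:45-13:30, 15:00-18:00.
Wei ∩ Dmitri ∩ Ravi: 09:45-11:15, 11:45-12:15, 12:30-13:30, 15:00-15:45, 17:45-18:00.
Wei ∩ Dmitri ∩ Ravi ∩ Mei: 09:45-11:15, 11:45-12:15, 12:30-13:30, 17:45-18:00.
Wei ∩ Dmitri ∩ Ravi ∩ Mei ∩ Finn: 09:45-11:00, 11:45-12:15, 12:30-13:30, 17:45-18:00.
Summing the common windows: 75 + 30 + 60 + 15 = 180 minutes.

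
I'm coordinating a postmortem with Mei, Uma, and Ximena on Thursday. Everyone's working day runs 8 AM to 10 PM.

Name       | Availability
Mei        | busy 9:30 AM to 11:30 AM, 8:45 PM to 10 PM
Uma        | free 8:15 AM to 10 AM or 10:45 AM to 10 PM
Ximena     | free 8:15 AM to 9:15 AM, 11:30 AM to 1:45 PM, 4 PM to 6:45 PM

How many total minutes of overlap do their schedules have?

Mei free: 08:00-09:30, 11:30-20:45 (invert busy blocks within the working day).
Uma free: 08:15-10:00, 10:45-22:00.
Ximena free: 08:15-09:15, 11:30-13:45, 16:00-18:45.
Mei ∩ Uma: 08:15-09:30, 11:30-20:45.
Mei ∩ Uma ∩ Ximena: 08:15-09:15, 11:30-13:45, 16:00-18:45.
So the common availability across everyone is 08:15-09:15, 11:30-13:45, 16:00-18:45.
Summing the common windows: 60 + 135 + 165 = 360 minutes.

360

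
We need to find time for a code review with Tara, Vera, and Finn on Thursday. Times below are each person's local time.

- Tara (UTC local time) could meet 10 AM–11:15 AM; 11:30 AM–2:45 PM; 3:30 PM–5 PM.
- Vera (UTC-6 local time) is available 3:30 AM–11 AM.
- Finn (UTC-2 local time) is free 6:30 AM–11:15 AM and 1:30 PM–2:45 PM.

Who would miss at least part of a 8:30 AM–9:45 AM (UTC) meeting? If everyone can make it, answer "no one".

Tara, Vera

Tara in UTC: 10:00-11:15, 11:30-14:45, 15:30-17:00.
Vera in UTC: 09:30-17:00 (add 6h to convert from UTC-6).
Finn in UTC: 08:30-13:15, 15:30-16:45 (add 2h to convert from UTC-2).
Tara: not fully free for 08:30-09:45. Vera: not fully free for 08:30-09:45. Finn: free for 08:30-09:45.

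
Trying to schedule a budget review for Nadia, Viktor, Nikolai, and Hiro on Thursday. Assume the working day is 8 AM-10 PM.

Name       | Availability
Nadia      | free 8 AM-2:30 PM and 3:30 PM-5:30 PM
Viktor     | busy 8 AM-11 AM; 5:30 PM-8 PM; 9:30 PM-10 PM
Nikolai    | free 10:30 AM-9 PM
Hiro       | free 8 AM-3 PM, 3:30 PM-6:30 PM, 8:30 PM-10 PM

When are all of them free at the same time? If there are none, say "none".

Nadia free: 08:00-14:30, 15:30-17:30.
Viktor free: 11:00-17:30, 20:00-21:30 (invert busy blocks within the working day).
Nikolai free: 10:30-21:00.
Hiro free: 08:00-15:00, 15:30-18:30, 20:30-22:00.
Nadia ∩ Viktor: 11:00-14:30, 15:30-17:30.
Nadia ∩ Viktor ∩ Nikolai: 11:00-14:30, 15:30-17:30.
Nadia ∩ Viktor ∩ Nikolai ∩ Hiro: 11:00-14:30, 15:30-17:30.
So the common availability across everyone is 11:00-14:30, 15:30-17:30.

11:00-14:30, 15:30-17:30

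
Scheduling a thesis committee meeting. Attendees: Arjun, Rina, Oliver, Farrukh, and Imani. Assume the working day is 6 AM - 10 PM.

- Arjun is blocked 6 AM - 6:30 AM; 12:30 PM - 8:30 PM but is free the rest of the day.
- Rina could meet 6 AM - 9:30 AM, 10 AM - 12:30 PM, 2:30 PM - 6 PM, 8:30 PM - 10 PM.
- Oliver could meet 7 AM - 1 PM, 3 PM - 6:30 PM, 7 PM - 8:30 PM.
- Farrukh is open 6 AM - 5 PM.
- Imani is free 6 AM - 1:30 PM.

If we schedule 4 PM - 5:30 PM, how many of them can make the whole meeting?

Arjun free: 06:30-12:30, 20:30-22:00 (invert busy blocks within the working day).
Rina free: 06:00-09:30, 10:00-12:30, 14:30-18:00, 20:30-22:00.
Oliver free: 07:00-13:00, 15:00-18:30, 19:00-20:30.
Farrukh free: 06:00-17:00.
Imani free: 06:00-13:30.
Rina and Oliver can make the full 16:00-17:30 slot — that's 2.

2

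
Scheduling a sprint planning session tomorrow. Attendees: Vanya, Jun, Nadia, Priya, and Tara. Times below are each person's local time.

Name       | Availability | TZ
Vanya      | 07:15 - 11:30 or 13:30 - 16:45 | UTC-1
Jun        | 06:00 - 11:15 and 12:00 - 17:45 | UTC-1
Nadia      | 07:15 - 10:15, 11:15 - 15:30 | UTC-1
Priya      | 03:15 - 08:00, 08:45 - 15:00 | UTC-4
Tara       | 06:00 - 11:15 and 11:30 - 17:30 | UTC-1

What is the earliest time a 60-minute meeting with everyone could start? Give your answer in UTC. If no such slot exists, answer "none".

08:15

Vanya in UTC: 08:15-12:30, 14:30-17:45 (add 1h to convert from UTC-1).
Jun in UTC: 07:00-12:15, 13:00-18:45 (add 1h to convert from UTC-1).
Nadia in UTC: 08:15-11:15, 12:15-16:30 (add 1h to convert from UTC-1).
Priya in UTC: 07:15-12:00, 12:45-19:00 (add 4h to convert from UTC-4).
Tara in UTC: 07:00-12:15, 12:30-18:30 (add 1h to convert from UTC-1).
Vanya ∩ Jun: 08:15-12:15, 14:30-17:45.
Vanya ∩ Jun ∩ Nadia: 08:15-11:15, 14:30-16:30.
Vanya ∩ Jun ∩ Nadia ∩ Priya: 08:15-11:15, 14:30-16:30.
Vanya ∩ Jun ∩ Nadia ∩ Priya ∩ Tara: 08:15-11:15, 14:30-16:30.
Those are the intersection windows.
The first common window of at least 60 minutes is 08:15-11:15, so the earliest start is 08:15.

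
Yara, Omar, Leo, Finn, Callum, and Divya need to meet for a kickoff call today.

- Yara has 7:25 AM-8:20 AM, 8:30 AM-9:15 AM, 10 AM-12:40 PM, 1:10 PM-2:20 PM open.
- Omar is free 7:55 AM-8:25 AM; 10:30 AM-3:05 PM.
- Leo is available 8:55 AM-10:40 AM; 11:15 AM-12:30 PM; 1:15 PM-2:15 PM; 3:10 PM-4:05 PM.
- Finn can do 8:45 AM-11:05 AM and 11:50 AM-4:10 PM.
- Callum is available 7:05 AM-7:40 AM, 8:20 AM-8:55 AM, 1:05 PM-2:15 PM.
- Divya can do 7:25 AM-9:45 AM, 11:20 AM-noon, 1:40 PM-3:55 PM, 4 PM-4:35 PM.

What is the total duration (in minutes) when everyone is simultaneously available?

Yara ∩ Omar: 07:55-08:20, 10:30-12:40, 13:10-14:20.
Yara ∩ Omar ∩ Leo: 10:30-10:40, 11:15-12:30, 13:15-14:15.
Yara ∩ Omar ∩ Leo ∩ Finn: 10:30-10:40, 11:50-12:30, 13:15-14:15.
Yara ∩ Omar ∩ Leo ∩ Finn ∩ Callum: 13:15-14:15.
Yara ∩ Omar ∩ Leo ∩ Finn ∩ Callum ∩ Divya: 13:40-14:15.
So the common availability across everyone is 13:40-14:15.
That's a single block of 35 minutes.

35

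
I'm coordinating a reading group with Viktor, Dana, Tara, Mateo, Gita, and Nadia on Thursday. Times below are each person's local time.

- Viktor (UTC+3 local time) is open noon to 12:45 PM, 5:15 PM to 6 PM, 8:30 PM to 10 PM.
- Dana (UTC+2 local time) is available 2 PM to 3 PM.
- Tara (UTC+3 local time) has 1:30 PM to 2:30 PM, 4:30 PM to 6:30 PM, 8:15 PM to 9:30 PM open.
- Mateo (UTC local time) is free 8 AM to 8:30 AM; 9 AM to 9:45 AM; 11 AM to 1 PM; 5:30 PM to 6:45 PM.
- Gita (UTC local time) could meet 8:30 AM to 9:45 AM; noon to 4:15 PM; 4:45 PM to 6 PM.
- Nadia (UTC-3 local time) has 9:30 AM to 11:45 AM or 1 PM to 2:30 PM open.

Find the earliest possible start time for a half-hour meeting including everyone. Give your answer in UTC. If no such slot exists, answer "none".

none

Viktor in UTC: 09:00-09:45, 14:15-15:00, 17:30-19:00 (subtract 3h to convert from UTC+3).
Dana in UTC: 12:00-13:00 (subtract 2h to convert from UTC+2).
Tara in UTC: 10:30-11:30, 13:30-15:30, 17:15-18:30 (subtract 3h to convert from UTC+3).
Mateo in UTC: 08:00-08:30, 09:00-09:45, 11:00-13:00, 17:30-18:45.
Gita in UTC: 08:30-09:45, 12:00-16:15, 16:45-18:00.
Nadia in UTC: 12:30-14:45, 16:00-17:30 (add 3h to convert from UTC-3).
Viktor ∩ Dana: ∅.
Viktor ∩ Dana ∩ Tara: ∅.
Viktor ∩ Dana ∩ Tara ∩ Mateo: ∅.
Viktor ∩ Dana ∩ Tara ∩ Mateo ∩ Gita: ∅.
Viktor ∩ Dana ∩ Tara ∩ Mateo ∩ Gita ∩ Nadia: ∅.
There is no time when everyone is free.
No common window is at least 30 minutes long.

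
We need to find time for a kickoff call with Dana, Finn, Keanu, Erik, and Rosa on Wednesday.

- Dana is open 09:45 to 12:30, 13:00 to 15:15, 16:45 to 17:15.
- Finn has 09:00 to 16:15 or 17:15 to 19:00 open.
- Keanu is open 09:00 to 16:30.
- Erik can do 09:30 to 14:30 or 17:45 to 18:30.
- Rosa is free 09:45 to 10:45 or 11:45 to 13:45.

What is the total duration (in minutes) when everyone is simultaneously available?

Dana ∩ Finn: 09:45-12:30, 13:00-15:15.
Dana ∩ Finn ∩ Keanu: 09:45-12:30, 13:00-15:15.
Dana ∩ Finn ∩ Keanu ∩ Erik: 09:45-12:30, 13:00-14:30.
Dana ∩ Finn ∩ Keanu ∩ Erik ∩ Rosa: 09:45-10:45, 11:45-12:30, 13:00-13:45.
Summing the common windows: 60 + 45 + 45 = 150 minutes.

150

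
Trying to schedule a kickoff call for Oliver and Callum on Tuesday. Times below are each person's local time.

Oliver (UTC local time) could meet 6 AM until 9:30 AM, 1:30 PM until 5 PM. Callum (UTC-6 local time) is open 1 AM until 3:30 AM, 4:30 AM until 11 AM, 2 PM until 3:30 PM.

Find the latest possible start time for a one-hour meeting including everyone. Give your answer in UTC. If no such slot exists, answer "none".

Oliver in UTC: 06:00-09:30, 13:30-17:00.
Callum in UTC: 07:00-09:30, 10:30-17:00, 20:00-21:30 (add 6h to convert from UTC-6).
Oliver ∩ Callum: 07:00-09:30, 13:30-17:00.
Those are the intersection windows.
The last common window of at least 60 minutes is 13:30-17:00; a 60-minute meeting can start as late as 16:00 and still end by 17:00.

16:00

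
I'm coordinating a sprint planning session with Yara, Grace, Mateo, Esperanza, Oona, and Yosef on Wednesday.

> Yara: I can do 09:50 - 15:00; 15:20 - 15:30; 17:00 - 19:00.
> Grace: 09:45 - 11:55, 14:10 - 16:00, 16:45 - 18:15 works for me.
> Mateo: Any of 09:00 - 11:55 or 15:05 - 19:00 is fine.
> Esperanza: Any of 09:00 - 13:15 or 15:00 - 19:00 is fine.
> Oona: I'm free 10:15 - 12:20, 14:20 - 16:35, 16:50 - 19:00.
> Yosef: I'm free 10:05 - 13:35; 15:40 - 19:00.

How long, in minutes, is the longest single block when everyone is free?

Yara ∩ Grace: 09:50-11:55, 14:10-15:00, 15:20-15:30, 17:00-18:15.
Yara ∩ Grace ∩ Mateo: 09:50-11:55, 15:20-15:30, 17:00-18:15.
Yara ∩ Grace ∩ Mateo ∩ Esperanza: 09:50-11:55, 15:20-15:30, 17:00-18:15.
Yara ∩ Grace ∩ Mateo ∩ Esperanza ∩ Oona: 10:15-11:55, 15:20-15:30, 17:00-18:15.
Yara ∩ Grace ∩ Mateo ∩ Esperanza ∩ Oona ∩ Yosef: 10:15-11:55, 17:00-18:15.
The longest is 10:15-11:55 at 100 minutes.

100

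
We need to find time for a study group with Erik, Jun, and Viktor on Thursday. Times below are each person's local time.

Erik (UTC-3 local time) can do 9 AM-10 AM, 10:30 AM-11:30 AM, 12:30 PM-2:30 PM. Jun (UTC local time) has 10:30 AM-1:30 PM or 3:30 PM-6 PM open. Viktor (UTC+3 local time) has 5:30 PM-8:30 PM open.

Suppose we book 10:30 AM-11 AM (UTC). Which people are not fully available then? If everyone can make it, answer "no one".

Erik, Viktor

Erik in UTC: 12:00-13:00, 13:30-14:30, 15:30-17:30 (add 3h to convert from UTC-3).
Jun in UTC: 10:30-13:30, 15:30-18:00.
Viktor in UTC: 14:30-17:30 (subtract 3h to convert from UTC+3).
Erik: not fully free for 10:30-11:00. Jun: free for 10:30-11:00. Viktor: not fully free for 10:30-11:00.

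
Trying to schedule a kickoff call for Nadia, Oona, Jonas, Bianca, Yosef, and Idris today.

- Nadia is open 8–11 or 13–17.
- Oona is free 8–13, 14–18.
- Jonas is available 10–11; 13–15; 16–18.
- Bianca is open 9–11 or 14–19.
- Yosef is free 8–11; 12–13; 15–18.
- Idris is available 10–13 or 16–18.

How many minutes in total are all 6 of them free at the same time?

Nadia ∩ Oona: 08:00-11:00, 14:00-17:00.
Nadia ∩ Oona ∩ Jonas: 10:00-11:00, 14:00-15:00, 16:00-17:00.
Nadia ∩ Oona ∩ Jonas ∩ Bianca: 10:00-11:00, 14:00-15:00, 16:00-17:00.
Nadia ∩ Oona ∩ Jonas ∩ Bianca ∩ Yosef: 10:00-11:00, 16:00-17:00.
Nadia ∩ Oona ∩ Jonas ∩ Bianca ∩ Yosef ∩ Idris: 10:00-11:00, 16:00-17:00.
So the common availability across everyone is 10:00-11:00, 16:00-17:00.
Summing the common windows: 60 + 60 = 120 minutes.

120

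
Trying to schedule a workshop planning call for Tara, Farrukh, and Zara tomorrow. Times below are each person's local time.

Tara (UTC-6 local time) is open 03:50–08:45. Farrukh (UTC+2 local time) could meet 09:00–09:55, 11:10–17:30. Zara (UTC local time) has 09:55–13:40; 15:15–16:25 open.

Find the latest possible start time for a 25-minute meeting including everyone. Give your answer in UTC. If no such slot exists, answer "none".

Tara in UTC: 09:50-14:45 (add 6h to convert from UTC-6).
Farrukh in UTC: 07:00-07:55, 09:10-15:30 (subtract 2h to convert from UTC+2).
Zara in UTC: 09:55-13:40, 15:15-16:25.
Tara ∩ Farrukh: 09:50-14:45.
Tara ∩ Farrukh ∩ Zara: 09:55-13:40.
The last common window of at least 25 minutes is 09:55-13:40; a 25-minute meeting can start as late as 13:15 and still end by 13:40.

13:15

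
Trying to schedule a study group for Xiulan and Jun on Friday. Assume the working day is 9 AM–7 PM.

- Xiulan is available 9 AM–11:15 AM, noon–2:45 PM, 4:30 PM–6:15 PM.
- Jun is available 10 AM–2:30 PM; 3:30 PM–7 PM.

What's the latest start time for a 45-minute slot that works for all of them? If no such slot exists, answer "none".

Xiulan ∩ Jun: 10:00-11:15, 12:00-14:30, 16:30-18:15.
So the common availability across everyone is 10:00-11:15, 12:00-14:30, 16:30-18:15.
The last common window of at least 45 minutes is 16:30-18:15; a 45-minute meeting can start as late as 17:30 and still end by 18:15.

17:30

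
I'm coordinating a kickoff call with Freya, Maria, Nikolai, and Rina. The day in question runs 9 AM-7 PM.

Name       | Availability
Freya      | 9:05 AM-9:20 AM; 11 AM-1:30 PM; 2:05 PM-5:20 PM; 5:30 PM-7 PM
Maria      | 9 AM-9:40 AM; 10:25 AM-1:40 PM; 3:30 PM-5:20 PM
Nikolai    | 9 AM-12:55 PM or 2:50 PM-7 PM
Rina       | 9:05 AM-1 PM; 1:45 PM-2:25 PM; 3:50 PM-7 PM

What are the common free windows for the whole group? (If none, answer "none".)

Freya ∩ Maria: 09:05-09:20, 11:00-13:30, 15:30-17:20.
Freya ∩ Maria ∩ Nikolai: 09:05-09:20, 11:00-12:55, 15:30-17:20.
Freya ∩ Maria ∩ Nikolai ∩ Rina: 09:05-09:20, 11:00-12:55, 15:50-17:20.

09:05-09:20, 11:00-12:55, 15:50-17:20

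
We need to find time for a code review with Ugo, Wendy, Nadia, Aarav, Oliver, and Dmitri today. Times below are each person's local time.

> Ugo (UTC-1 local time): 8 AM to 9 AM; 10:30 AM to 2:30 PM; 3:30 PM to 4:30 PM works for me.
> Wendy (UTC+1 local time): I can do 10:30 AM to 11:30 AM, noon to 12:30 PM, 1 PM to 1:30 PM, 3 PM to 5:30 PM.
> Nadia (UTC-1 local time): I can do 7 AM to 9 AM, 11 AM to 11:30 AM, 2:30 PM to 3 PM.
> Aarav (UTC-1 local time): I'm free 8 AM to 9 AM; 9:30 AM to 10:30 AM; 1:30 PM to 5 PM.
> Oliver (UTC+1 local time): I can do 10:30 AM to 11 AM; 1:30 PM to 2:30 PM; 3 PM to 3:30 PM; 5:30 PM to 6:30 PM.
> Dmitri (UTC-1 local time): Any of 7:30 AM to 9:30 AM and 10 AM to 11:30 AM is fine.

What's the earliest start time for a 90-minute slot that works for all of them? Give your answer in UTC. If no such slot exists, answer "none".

Ugo in UTC: 09:00-10:00, 11:30-15:30, 16:30-17:30 (add 1h to convert from UTC-1).
Wendy in UTC: 09:30-10:30, 11:00-11:30, 12:00-12:30, 14:00-16:30 (subtract 1h to convert from UTC+1).
Nadia in UTC: 08:00-10:00, 12:00-12:30, 15:30-16:00 (add 1h to convert from UTC-1).
Aarav in UTC: 09:00-10:00, 10:30-11:30, 14:30-18:00 (add 1h to convert from UTC-1).
Oliver in UTC: 09:30-10:00, 12:30-13:30, 14:00-14:30, 16:30-17:30 (subtract 1h to convert from UTC+1).
Dmitri in UTC: 08:30-10:30, 11:00-12:30 (add 1h to convert from UTC-1).
Ugo ∩ Wendy: 09:30-10:00, 12:00-12:30, 14:00-15:30.
Ugo ∩ Wendy ∩ Nadia: 09:30-10:00, 12:00-12:30.
Ugo ∩ Wendy ∩ Nadia ∩ Aarav: 09:30-10:00.
Ugo ∩ Wendy ∩ Nadia ∩ Aarav ∩ Oliver: 09:30-10:00.
Ugo ∩ Wendy ∩ Nadia ∩ Aarav ∩ Oliver ∩ Dmitri: 09:30-10:00.
Those are the intersection windows.
No common window is at least 90 minutes long.

none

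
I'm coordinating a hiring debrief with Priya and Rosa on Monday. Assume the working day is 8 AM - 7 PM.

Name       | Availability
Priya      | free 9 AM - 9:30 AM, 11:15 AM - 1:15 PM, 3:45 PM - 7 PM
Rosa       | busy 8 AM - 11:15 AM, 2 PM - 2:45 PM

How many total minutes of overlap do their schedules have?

Priya free: 09:00-09:30, 11:15-13:15, 15:45-19:00.
Rosa free: 11:15-14:00, 14:45-19:00 (invert busy blocks within the working day).
Priya ∩ Rosa: 11:15-13:15, 15:45-19:00.
Summing the common windows: 120 + 195 = 315 minutes.

315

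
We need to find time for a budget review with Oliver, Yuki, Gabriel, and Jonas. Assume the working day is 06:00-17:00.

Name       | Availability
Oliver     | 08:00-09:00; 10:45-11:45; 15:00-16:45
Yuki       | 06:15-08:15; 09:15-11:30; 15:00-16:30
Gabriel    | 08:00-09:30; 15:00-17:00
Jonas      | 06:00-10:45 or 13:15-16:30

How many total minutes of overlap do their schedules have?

105

Oliver ∩ Yuki: 08:00-08:15, 10:45-11:30, 15:00-16:30.
Oliver ∩ Yuki ∩ Gabriel: 08:00-08:15, 15:00-16:30.
Oliver ∩ Yuki ∩ Gabriel ∩ Jonas: 08:00-08:15, 15:00-16:30.
Summing the common windows: 15 + 90 = 105 minutes.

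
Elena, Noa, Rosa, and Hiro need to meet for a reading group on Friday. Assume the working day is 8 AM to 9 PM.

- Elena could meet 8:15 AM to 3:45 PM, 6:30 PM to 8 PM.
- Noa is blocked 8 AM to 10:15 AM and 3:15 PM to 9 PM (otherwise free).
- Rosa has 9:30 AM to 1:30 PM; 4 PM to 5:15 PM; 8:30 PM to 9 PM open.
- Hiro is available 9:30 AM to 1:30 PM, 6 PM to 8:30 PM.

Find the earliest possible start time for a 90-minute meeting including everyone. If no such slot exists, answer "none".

10:15

Elena free: 08:15-15:45, 18:30-20:00.
Noa free: 10:15-15:15 (invert busy blocks within the working day).
Rosa free: 09:30-13:30, 16:00-17:15, 20:30-21:00.
Hiro free: 09:30-13:30, 18:00-20:30.
Elena ∩ Noa: 10:15-15:15.
Elena ∩ Noa ∩ Rosa: 10:15-13:30.
Elena ∩ Noa ∩ Rosa ∩ Hiro: 10:15-13:30.
The first common window of at least 90 minutes is 10:15-13:30, so the earliest start is 10:15.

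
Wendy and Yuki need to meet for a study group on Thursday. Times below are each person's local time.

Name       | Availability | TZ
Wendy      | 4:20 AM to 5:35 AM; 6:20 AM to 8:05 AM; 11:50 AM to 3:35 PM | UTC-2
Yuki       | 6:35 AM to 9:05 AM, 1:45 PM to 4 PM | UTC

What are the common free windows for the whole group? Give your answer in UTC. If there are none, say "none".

Wendy in UTC: 06:20-07:35, 08:20-10:05, 13:50-17:35 (add 2h to convert from UTC-2).
Yuki in UTC: 06:35-09:05, 13:45-16:00.
Wendy ∩ Yuki: 06:35-07:35, 08:20-09:05, 13:50-16:00.
Those are the intersection windows.

06:35-07:35, 08:20-09:05, 13:50-16:00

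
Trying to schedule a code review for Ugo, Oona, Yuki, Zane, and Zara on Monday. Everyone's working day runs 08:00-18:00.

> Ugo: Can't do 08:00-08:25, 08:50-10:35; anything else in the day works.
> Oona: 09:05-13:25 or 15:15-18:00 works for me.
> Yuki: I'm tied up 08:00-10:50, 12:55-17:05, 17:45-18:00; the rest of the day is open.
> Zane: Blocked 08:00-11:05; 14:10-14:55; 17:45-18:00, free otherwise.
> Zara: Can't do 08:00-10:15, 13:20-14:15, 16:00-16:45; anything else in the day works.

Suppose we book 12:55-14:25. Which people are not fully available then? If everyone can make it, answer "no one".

Ugo free: 08:25-08:50, 10:35-18:00 (invert busy blocks within the working day).
Oona free: 09:05-13:25, 15:15-18:00.
Yuki free: 10:50-12:55, 17:05-17:45 (invert busy blocks within the working day).
Zane free: 11:05-14:10, 14:55-17:45 (invert busy blocks within the working day).
Zara free: 10:15-13:20, 14:15-16:00, 16:45-18:00 (invert busy blocks within the working day).
Ugo: free for 12:55-14:25. Oona: not fully free for 12:55-14:25. Yuki: not fully free for 12:55-14:25. Zane: not fully free for 12:55-14:25. Zara: not fully free for 12:55-14:25.

Oona, Yuki, Zane, Zara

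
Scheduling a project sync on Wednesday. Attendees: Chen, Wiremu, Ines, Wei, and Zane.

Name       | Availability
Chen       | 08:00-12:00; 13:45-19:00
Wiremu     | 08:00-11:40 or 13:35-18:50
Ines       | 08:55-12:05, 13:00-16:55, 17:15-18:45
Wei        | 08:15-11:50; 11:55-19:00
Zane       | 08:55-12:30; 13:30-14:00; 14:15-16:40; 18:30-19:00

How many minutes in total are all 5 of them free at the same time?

340

Chen ∩ Wiremu: 08:00-11:40, 13:45-18:50.
Chen ∩ Wiremu ∩ Ines: 08:55-11:40, 13:45-16:55, 17:15-18:45.
Chen ∩ Wiremu ∩ Ines ∩ Wei: 08:55-11:40, 13:45-16:55, 17:15-18:45.
Chen ∩ Wiremu ∩ Ines ∩ Wei ∩ Zane: 08:55-11:40, 13:45-14:00, 14:15-16:40, 18:30-18:45.
Those are the intersection windows.
Summing the common windows: 165 + 15 + 145 + 15 = 340 minutes.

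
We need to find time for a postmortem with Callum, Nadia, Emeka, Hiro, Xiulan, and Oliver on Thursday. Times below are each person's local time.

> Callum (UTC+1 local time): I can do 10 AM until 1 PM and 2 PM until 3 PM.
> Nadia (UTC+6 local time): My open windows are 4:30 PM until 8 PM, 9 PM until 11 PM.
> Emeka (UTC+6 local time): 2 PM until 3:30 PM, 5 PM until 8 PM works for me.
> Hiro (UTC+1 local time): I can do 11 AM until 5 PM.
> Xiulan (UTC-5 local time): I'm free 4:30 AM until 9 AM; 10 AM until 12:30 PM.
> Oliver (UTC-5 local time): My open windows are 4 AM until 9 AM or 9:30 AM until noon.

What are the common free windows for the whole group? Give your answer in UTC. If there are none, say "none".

Callum in UTC: 09:00-12:00, 13:00-14:00 (subtract 1h to convert from UTC+1).
Nadia in UTC: 10:30-14:00, 15:00-17:00 (subtract 6h to convert from UTC+6).
Emeka in UTC: 08:00-09:30, 11:00-14:00 (subtract 6h to convert from UTC+6).
Hiro in UTC: 10:00-16:00 (subtract 1h to convert from UTC+1).
Xiulan in UTC: 09:30-14:00, 15:00-17:30 (add 5h to convert from UTC-5).
Oliver in UTC: 09:00-14:00, 14:30-17:00 (add 5h to convert from UTC-5).
Callum ∩ Nadia: 10:30-12:00, 13:00-14:00.
Callum ∩ Nadia ∩ Emeka: 11:00-12:00, 13:00-14:00.
Callum ∩ Nadia ∩ Emeka ∩ Hiro: 11:00-12:00, 13:00-14:00.
Callum ∩ Nadia ∩ Emeka ∩ Hiro ∩ Xiulan: 11:00-12:00, 13:00-14:00.
Callum ∩ Nadia ∩ Emeka ∩ Hiro ∩ Xiulan ∩ Oliver: 11:00-12:00, 13:00-14:00.

11:00-12:00, 13:00-14:00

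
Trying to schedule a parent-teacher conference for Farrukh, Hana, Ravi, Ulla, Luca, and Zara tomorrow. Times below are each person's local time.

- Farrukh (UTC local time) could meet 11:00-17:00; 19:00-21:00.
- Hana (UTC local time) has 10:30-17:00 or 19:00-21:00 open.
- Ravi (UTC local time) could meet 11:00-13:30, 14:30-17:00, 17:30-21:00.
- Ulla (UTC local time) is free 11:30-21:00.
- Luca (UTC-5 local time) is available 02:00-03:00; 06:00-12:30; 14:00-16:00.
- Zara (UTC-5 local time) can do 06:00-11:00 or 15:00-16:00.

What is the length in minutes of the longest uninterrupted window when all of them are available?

120

Farrukh in UTC: 11:00-17:00, 19:00-21:00.
Hana in UTC: 10:30-17:00, 19:00-21:00.
Ravi in UTC: 11:00-13:30, 14:30-17:00, 17:30-21:00.
Ulla in UTC: 11:30-21:00.
Luca in UTC: 07:00-08:00, 11:00-17:30, 19:00-21:00 (add 5h to convert from UTC-5).
Zara in UTC: 11:00-16:00, 20:00-21:00 (add 5h to convert from UTC-5).
Farrukh ∩ Hana: 11:00-17:00, 19:00-21:00.
Farrukh ∩ Hana ∩ Ravi: 11:00-13:30, 14:30-17:00, 19:00-21:00.
Farrukh ∩ Hana ∩ Ravi ∩ Ulla: 11:30-13:30, 14:30-17:00, 19:00-21:00.
Farrukh ∩ Hana ∩ Ravi ∩ Ulla ∩ Luca: 11:30-13:30, 14:30-17:00, 19:00-21:00.
Farrukh ∩ Hana ∩ Ravi ∩ Ulla ∩ Luca ∩ Zara: 11:30-13:30, 14:30-16:00, 20:00-21:00.
The longest is 11:30-13:30 at 120 minutes.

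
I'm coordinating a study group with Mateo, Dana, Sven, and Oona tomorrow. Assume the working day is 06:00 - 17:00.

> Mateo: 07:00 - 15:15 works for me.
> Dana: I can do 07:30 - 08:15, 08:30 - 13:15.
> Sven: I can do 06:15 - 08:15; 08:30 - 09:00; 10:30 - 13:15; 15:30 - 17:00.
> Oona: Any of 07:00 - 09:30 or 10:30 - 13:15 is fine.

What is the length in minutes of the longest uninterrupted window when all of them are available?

Mateo ∩ Dana: 07:30-08:15, 08:30-13:15.
Mateo ∩ Dana ∩ Sven: 07:30-08:15, 08:30-09:00, 10:30-13:15.
Mateo ∩ Dana ∩ Sven ∩ Oona: 07:30-08:15, 08:30-09:00, 10:30-13:15.
The longest is 10:30-13:15 at 165 minutes.

165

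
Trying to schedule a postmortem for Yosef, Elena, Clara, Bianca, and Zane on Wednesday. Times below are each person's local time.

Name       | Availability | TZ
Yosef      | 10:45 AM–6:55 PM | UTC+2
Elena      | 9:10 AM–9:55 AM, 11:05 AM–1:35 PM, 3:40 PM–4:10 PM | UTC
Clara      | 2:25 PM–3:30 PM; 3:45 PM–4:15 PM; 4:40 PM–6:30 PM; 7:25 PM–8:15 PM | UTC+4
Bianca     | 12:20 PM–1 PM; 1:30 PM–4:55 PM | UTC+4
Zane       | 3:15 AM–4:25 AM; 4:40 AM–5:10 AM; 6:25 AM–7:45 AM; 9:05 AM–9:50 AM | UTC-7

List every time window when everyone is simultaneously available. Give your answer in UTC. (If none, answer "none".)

Yosef in UTC: 08:45-16:55 (subtract 2h to convert from UTC+2).
Elena in UTC: 09:10-09:55, 11:05-13:35, 15:40-16:10.
Clara in UTC: 10:25-11:30, 11:45-12:15, 12:40-14:30, 15:25-16:15 (subtract 4h to convert from UTC+4).
Bianca in UTC: 08:20-09:00, 09:30-12:55 (subtract 4h to convert from UTC+4).
Zane in UTC: 10:15-11:25, 11:40-12:10, 13:25-14:45, 16:05-16:50 (add 7h to convert from UTC-7).
Yosef ∩ Elena: 09:10-09:55, 11:05-13:35, 15:40-16:10.
Yosef ∩ Elena ∩ Clara: 11:05-11:30, 11:45-12:15, 12:40-13:35, 15:40-16:10.
Yosef ∩ Elena ∩ Clara ∩ Bianca: 11:05-11:30, 11:45-12:15, 12:40-12:55.
Yosef ∩ Elena ∩ Clara ∩ Bianca ∩ Zane: 11:05-11:25, 11:45-12:10.
Those are the intersection windows.

11:05-11:25, 11:45-12:10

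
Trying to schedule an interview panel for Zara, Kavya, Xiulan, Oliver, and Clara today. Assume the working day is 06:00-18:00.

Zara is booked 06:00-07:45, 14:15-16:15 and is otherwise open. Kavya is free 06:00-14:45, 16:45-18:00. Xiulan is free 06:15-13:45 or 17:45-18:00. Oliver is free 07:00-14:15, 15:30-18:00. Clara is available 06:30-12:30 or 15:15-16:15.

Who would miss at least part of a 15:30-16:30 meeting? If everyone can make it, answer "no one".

Clara, Kavya, Xiulan, Zara

Zara free: 07:45-14:15, 16:15-18:00 (invert busy blocks within the working day).
Kavya free: 06:00-14:45, 16:45-18:00.
Xiulan free: 06:15-13:45, 17:45-18:00.
Oliver free: 07:00-14:15, 15:30-18:00.
Clara free: 06:30-12:30, 15:15-16:15.
Zara: not fully free for 15:30-16:30. Kavya: not fully free for 15:30-16:30. Xiulan: not fully free for 15:30-16:30. Oliver: free for 15:30-16:30. Clara: not fully free for 15:30-16:30.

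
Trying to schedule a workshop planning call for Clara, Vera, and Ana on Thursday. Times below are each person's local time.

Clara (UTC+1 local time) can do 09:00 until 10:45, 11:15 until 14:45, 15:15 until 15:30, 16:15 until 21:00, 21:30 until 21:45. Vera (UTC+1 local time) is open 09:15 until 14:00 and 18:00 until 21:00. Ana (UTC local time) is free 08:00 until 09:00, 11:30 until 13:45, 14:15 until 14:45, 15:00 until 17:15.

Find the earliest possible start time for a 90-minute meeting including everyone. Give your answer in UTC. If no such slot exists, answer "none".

Clara in UTC: 08:00-09:45, 10:15-13:45, 14:15-14:30, 15:15-20:00, 20:30-20:45 (subtract 1h to convert from UTC+1).
Vera in UTC: 08:15-13:00, 17:00-20:00 (subtract 1h to convert from UTC+1).
Ana in UTC: 08:00-09:00, 11:30-13:45, 14:15-14:45, 15:00-17:15.
Clara ∩ Vera: 08:15-09:45, 10:15-13:00, 17:00-20:00.
Clara ∩ Vera ∩ Ana: 08:15-09:00, 11:30-13:00, 17:00-17:15.
So the common availability across everyone is 08:15-09:00, 11:30-13:00, 17:00-17:15.
The first common window of at least 90 minutes is 11:30-13:00, so the earliest start is 11:30.

11:30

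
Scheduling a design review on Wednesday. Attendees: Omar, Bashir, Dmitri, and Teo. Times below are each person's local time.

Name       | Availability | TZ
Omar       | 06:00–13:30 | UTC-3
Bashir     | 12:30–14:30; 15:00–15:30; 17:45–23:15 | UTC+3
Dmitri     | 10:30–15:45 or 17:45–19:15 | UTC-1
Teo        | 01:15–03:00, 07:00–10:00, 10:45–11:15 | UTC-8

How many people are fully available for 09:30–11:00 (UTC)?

3

Omar in UTC: 09:00-16:30 (add 3h to convert from UTC-3).
Bashir in UTC: 09:30-11:30, 12:00-12:30, 14:45-20:15 (subtract 3h to convert from UTC+3).
Dmitri in UTC: 11:30-16:45, 18:45-20:15 (add 1h to convert from UTC-1).
Teo in UTC: 09:15-11:00, 15:00-18:00, 18:45-19:15 (add 8h to convert from UTC-8).
Omar, Bashir, and Teo can make the full 09:30-11:00 slot — that's 3.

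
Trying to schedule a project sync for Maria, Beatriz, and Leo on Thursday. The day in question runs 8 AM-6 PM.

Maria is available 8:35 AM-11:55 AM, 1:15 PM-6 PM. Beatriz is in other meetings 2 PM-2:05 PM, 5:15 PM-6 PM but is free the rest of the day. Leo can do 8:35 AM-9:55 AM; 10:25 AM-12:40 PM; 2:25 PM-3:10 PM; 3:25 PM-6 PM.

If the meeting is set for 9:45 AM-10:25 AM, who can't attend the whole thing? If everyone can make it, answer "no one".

Leo

Maria free: 08:35-11:55, 13:15-18:00.
Beatriz free: 08:00-14:00, 14:05-17:15 (invert busy blocks within the working day).
Leo free: 08:35-09:55, 10:25-12:40, 14:25-15:10, 15:25-18:00.
Maria: free for 09:45-10:25. Beatriz: free for 09:45-10:25. Leo: not fully free for 09:45-10:25.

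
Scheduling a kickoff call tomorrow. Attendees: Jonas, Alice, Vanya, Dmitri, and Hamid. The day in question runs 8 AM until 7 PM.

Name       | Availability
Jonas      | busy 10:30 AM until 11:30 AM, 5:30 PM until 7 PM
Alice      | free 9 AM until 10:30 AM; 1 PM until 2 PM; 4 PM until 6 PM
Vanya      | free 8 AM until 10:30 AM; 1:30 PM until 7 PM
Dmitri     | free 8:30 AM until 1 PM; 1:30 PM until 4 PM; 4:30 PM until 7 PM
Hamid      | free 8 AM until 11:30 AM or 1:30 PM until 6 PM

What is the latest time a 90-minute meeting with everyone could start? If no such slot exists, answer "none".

09:00

Jonas free: 08:00-10:30, 11:30-17:30 (invert busy blocks within the working day).
Alice free: 09:00-10:30, 13:00-14:00, 16:00-18:00.
Vanya free: 08:00-10:30, 13:30-19:00.
Dmitri free: 08:30-13:00, 13:30-16:00, 16:30-19:00.
Hamid free: 08:00-11:30, 13:30-18:00.
Jonas ∩ Alice: 09:00-10:30, 13:00-14:00, 16:00-17:30.
Jonas ∩ Alice ∩ Vanya: 09:00-10:30, 13:30-14:00, 16:00-17:30.
Jonas ∩ Alice ∩ Vanya ∩ Dmitri: 09:00-10:30, 13:30-14:00, 16:30-17:30.
Jonas ∩ Alice ∩ Vanya ∩ Dmitri ∩ Hamid: 09:00-10:30, 13:30-14:00, 16:30-17:30.
The last common window of at least 90 minutes is 09:00-10:30; a 90-minute meeting can start as late as 09:00 and still end by 10:30.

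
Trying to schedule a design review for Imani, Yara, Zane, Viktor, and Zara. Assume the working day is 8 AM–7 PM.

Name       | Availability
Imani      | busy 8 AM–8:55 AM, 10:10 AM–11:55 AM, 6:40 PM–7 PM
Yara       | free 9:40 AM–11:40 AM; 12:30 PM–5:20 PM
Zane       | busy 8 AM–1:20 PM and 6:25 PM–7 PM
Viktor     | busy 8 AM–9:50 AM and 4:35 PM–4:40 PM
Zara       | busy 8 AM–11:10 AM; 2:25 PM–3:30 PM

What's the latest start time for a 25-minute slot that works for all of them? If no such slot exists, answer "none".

16:55

Imani free: 08:55-10:10, 11:55-18:40 (invert busy blocks within the working day).
Yara free: 09:40-11:40, 12:30-17:20.
Zane free: 13:20-18:25 (invert busy blocks within the working day).
Viktor free: 09:50-16:35, 16:40-19:00 (invert busy blocks within the working day).
Zara free: 11:10-14:25, 15:30-19:00 (invert busy blocks within the working day).
Imani ∩ Yara: 09:40-10:10, 12:30-17:20.
Imani ∩ Yara ∩ Zane: 13:20-17:20.
Imani ∩ Yara ∩ Zane ∩ Viktor: 13:20-16:35, 16:40-17:20.
Imani ∩ Yara ∩ Zane ∩ Viktor ∩ Zara: 13:20-14:25, 15:30-16:35, 16:40-17:20.
The last common window of at least 25 minutes is 16:40-17:20; a 25-minute meeting can start as late as 16:55 and still end by 17:20.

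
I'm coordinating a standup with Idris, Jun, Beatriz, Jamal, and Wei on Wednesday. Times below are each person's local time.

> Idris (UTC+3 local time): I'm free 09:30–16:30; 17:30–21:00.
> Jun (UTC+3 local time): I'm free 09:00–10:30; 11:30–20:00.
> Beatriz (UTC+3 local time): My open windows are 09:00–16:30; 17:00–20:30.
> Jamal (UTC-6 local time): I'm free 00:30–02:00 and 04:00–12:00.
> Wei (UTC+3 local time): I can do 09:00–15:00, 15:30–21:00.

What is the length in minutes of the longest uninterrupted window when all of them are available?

Idris in UTC: 06:30-13:30, 14:30-18:00 (subtract 3h to convert from UTC+3).
Jun in UTC: 06:00-07:30, 08:30-17:00 (subtract 3h to convert from UTC+3).
Beatriz in UTC: 06:00-13:30, 14:00-17:30 (subtract 3h to convert from UTC+3).
Jamal in UTC: 06:30-08:00, 10:00-18:00 (add 6h to convert from UTC-6).
Wei in UTC: 06:00-12:00, 12:30-18:00 (subtract 3h to convert from UTC+3).
Idris ∩ Jun: 06:30-07:30, 08:30-13:30, 14:30-17:00.
Idris ∩ Jun ∩ Beatriz: 06:30-07:30, 08:30-13:30, 14:30-17:00.
Idris ∩ Jun ∩ Beatriz ∩ Jamal: 06:30-07:30, 10:00-13:30, 14:30-17:00.
Idris ∩ Jun ∩ Beatriz ∩ Jamal ∩ Wei: 06:30-07:30, 10:00-12:00, 12:30-13:30, 14:30-17:00.
The longest is 14:30-17:00 at 150 minutes.

150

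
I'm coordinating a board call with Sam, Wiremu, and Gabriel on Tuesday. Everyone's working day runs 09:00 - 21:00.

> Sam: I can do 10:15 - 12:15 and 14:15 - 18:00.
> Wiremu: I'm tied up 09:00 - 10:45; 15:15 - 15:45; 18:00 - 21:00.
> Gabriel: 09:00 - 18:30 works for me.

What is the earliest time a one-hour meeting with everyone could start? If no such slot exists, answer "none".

10:45

Sam free: 10:15-12:15, 14:15-18:00.
Wiremu free: 10:45-15:15, 15:45-18:00 (invert busy blocks within the working day).
Gabriel free: 09:00-18:30.
Sam ∩ Wiremu: 10:45-12:15, 14:15-15:15, 15:45-18:00.
Sam ∩ Wiremu ∩ Gabriel: 10:45-12:15, 14:15-15:15, 15:45-18:00.
So the common availability across everyone is 10:45-12:15, 14:15-15:15, 15:45-18:00.
The first common window of at least 60 minutes is 10:45-12:15, so the earliest start is 10:45.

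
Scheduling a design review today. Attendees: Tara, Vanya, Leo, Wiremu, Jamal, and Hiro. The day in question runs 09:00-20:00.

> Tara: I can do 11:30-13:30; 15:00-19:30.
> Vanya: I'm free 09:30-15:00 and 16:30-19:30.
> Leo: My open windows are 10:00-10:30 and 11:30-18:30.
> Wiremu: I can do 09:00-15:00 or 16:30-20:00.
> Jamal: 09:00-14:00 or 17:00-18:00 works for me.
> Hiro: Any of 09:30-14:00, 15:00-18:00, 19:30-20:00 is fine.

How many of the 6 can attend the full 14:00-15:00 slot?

3

Vanya, Leo, and Wiremu can make the full 14:00-15:00 slot — that's 3.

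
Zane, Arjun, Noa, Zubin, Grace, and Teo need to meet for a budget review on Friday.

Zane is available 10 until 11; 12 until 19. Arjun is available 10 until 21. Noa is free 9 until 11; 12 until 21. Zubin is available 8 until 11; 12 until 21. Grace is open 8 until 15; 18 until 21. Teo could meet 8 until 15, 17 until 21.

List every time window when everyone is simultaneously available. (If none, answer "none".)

10:00-11:00, 12:00-15:00, 18:00-19:00

Zane ∩ Arjun: 10:00-11:00, 12:00-19:00.
Zane ∩ Arjun ∩ Noa: 10:00-11:00, 12:00-19:00.
Zane ∩ Arjun ∩ Noa ∩ Zubin: 10:00-11:00, 12:00-19:00.
Zane ∩ Arjun ∩ Noa ∩ Zubin ∩ Grace: 10:00-11:00, 12:00-15:00, 18:00-19:00.
Zane ∩ Arjun ∩ Noa ∩ Zubin ∩ Grace ∩ Teo: 10:00-11:00, 12:00-15:00, 18:00-19:00.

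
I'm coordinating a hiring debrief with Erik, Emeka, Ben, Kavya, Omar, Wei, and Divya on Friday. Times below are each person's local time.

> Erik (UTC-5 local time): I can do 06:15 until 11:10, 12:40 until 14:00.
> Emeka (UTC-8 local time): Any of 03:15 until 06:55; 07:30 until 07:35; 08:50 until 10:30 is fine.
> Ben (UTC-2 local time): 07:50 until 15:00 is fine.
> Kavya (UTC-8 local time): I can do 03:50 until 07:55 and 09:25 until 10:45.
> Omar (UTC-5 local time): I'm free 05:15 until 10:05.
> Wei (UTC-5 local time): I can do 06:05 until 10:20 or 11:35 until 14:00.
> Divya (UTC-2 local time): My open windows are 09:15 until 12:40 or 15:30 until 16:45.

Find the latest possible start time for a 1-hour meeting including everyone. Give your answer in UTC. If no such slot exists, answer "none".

Erik in UTC: 11:15-16:10, 17:40-19:00 (add 5h to convert from UTC-5).
Emeka in UTC: 11:15-14:55, 15:30-15:35, 16:50-18:30 (add 8h to convert from UTC-8).
Ben in UTC: 09:50-17:00 (add 2h to convert from UTC-2).
Kavya in UTC: 11:50-15:55, 17:25-18:45 (add 8h to convert from UTC-8).
Omar in UTC: 10:15-15:05 (add 5h to convert from UTC-5).
Wei in UTC: 11:05-15:20, 16:35-19:00 (add 5h to convert from UTC-5).
Divya in UTC: 11:15-14:40, 17:30-18:45 (add 2h to convert from UTC-2).
Erik ∩ Emeka: 11:15-14:55, 15:30-15:35, 17:40-18:30.
Erik ∩ Emeka ∩ Ben: 11:15-14:55, 15:30-15:35.
Erik ∩ Emeka ∩ Ben ∩ Kavya: 11:50-14:55, 15:30-15:35.
Erik ∩ Emeka ∩ Ben ∩ Kavya ∩ Omar: 11:50-14:55.
Erik ∩ Emeka ∩ Ben ∩ Kavya ∩ Omar ∩ Wei: 11:50-14:55.
Erik ∩ Emeka ∩ Ben ∩ Kavya ∩ Omar ∩ Wei ∩ Divya: 11:50-14:40.
The last common window of at least 60 minutes is 11:50-14:40; a 60-minute meeting can start as late as 13:40 and still end by 14:40.

13:40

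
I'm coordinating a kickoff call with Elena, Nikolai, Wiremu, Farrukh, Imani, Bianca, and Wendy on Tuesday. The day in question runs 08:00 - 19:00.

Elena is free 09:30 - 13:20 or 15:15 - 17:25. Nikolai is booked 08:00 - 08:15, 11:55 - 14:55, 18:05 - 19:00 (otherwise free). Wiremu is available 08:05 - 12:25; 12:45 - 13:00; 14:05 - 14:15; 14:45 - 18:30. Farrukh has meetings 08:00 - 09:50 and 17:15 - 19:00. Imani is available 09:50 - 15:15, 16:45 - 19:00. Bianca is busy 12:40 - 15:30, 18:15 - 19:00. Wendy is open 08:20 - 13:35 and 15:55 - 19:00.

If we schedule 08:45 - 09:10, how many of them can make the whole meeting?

Elena free: 09:30-13:20, 15:15-17:25.
Nikolai free: 08:15-11:55, 14:55-18:05 (invert busy blocks within the working day).
Wiremu free: 08:05-12:25, 12:45-13:00, 14:05-14:15, 14:45-18:30.
Farrukh free: 09:50-17:15 (invert busy blocks within the working day).
Imani free: 09:50-15:15, 16:45-19:00.
Bianca free: 08:00-12:40, 15:30-18:15 (invert busy blocks within the working day).
Wendy free: 08:20-13:35, 15:55-19:00.
Nikolai, Wiremu, Bianca, and Wendy can make the full 08:45-09:10 slot — that's 4.

4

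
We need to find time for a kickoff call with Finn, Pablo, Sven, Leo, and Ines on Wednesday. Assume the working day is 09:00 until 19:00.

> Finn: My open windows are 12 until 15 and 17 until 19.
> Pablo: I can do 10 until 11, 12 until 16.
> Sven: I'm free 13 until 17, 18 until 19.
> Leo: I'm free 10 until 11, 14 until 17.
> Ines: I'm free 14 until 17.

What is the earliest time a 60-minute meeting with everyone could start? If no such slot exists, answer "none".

14:00

Finn ∩ Pablo: 12:00-15:00.
Finn ∩ Pablo ∩ Sven: 13:00-15:00.
Finn ∩ Pablo ∩ Sven ∩ Leo: 14:00-15:00.
Finn ∩ Pablo ∩ Sven ∩ Leo ∩ Ines: 14:00-15:00.
Those are the intersection windows.
The first common window of at least 60 minutes is 14:00-15:00, so the earliest start is 14:00.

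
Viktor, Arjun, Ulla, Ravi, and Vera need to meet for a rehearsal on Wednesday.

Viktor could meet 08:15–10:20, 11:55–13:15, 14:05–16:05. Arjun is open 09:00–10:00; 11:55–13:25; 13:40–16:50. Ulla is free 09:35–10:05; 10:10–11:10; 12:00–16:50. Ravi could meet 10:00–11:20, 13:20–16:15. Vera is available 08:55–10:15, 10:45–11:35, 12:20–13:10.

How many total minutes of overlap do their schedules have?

0

Viktor ∩ Arjun: 09:00-10:00, 11:55-13:15, 14:05-16:05.
Viktor ∩ Arjun ∩ Ulla: 09:35-10:00, 12:00-13:15, 14:05-16:05.
Viktor ∩ Arjun ∩ Ulla ∩ Ravi: 14:05-16:05.
Viktor ∩ Arjun ∩ Ulla ∩ Ravi ∩ Vera: ∅.
There is no time when everyone is free.
There is no common window, so the total is 0 minutes.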